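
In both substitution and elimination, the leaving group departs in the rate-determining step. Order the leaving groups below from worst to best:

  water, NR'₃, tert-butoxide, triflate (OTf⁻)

tert-butoxide < NR'₃ < water < triflate (OTf⁻)

A good leaving group is a weak base: the lower the pKₐ of its conjugate acid, the more readily it departs.
triflate (OTf⁻): pKₐ(CF₃SO₃H (triflic acid)) ≈ -14 — charge spread over three oxygens and a CF₃ group; the premier leaving group in synthesis
water: pKₐ(H₃O⁺) ≈ -1.7 — neutral; leaves from a protonated alcohol (R–OH₂⁺)
NR'₃: pKₐ(R'₃NH⁺) ≈ 10.7
tert-butoxide: pKₐ(t-BuOH) ≈ 18
The question asks for worst first, so the sequence is read in increasing leaving-group ability.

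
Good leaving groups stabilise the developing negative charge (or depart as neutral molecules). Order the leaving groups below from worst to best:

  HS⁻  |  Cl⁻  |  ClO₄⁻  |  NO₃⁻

Rank by basicity of the departing species: weakest base leaves most easily.
ClO₄⁻: pKₐ(HClO₄) ≈ -10
Cl⁻: pKₐ(HCl) ≈ -7 — moderately weak base
NO₃⁻: pKₐ(HNO₃) ≈ -1.3 — resonance-delocalised over three oxygens
HS⁻: pKₐ(H₂S) ≈ 7
The question asks for worst first, so the sequence is read in increasing leaving-group ability.

HS⁻ < NO₃⁻ < Cl⁻ < ClO₄⁻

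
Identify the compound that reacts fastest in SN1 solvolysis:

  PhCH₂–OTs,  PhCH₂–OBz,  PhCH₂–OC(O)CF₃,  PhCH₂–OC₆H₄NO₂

PhCH₂–OTs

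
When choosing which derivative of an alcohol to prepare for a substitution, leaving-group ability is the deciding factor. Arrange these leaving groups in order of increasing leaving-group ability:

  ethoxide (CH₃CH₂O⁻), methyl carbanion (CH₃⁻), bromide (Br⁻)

methyl carbanion (CH₃⁻) < ethoxide (CH₃CH₂O⁻) < bromide (Br⁻)

The more stable X⁻ (or X) is on its own — i.e. the weaker a base it is — the better a leaving group it makes.
bromide (Br⁻): pKₐ(HBr) ≈ -9
ethoxide (CH₃CH₂O⁻): pKₐ(CH₃CH₂OH) ≈ 16
methyl carbanion (CH₃⁻): pKₐ(CH₄) ≈ 48
Listed from poorest to best leaving group as asked.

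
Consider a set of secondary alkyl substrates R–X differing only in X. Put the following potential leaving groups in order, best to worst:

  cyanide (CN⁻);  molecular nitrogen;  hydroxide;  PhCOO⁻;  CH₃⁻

molecular nitrogen > PhCOO⁻ > cyanide (CN⁻) > hydroxide > CH₃⁻

Leaving-group ability tracks the stability of the departed species; conjugate-acid pKₐ is the usual yardstick (lower pKₐ → better LG).
molecular nitrogen: no meaningful conjugate acid; N₂ departs as an exceptionally stable neutral molecule
PhCOO⁻: pKₐ(C₆H₅COOH) ≈ 4.2 — aryl carboxylate
cyanide (CN⁻): pKₐ(HCN) ≈ 9.2
hydroxide: pKₐ(H₂O) ≈ 15.7 — strong base; essentially never leaves without prior activation
CH₃⁻: pKₐ(CH₄) ≈ 48 — unstabilised carbanion; the worst conceivable leaving group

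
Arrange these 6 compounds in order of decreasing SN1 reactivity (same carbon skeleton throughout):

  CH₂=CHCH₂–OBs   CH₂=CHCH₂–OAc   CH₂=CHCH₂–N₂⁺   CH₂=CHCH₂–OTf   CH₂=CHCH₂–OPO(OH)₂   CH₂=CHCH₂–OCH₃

The skeletons are identical, so relative rate is governed entirely by leaving-group ability.
The more stable X⁻ (or X) is on its own — i.e. the weaker a base it is — the better a leaving group it makes.
CH₂=CHCH₂–N₂⁺ loses N₂: no meaningful conjugate acid; N₂ departs as an exceptionally stable neutral molecule
CH₂=CHCH₂–OTf loses OTf⁻: pKₐ(CF₃SO₃H (triflic acid)) ≈ -14
CH₂=CHCH₂–OBs loses OBs⁻: pKₐ(p-BrC₆H₄SO₃H) ≈ -2.8
CH₂=CHCH₂–OPO(OH)₂ loses H₂PO₄⁻: pKₐ(H₃PO₄) ≈ 2.1
CH₂=CHCH₂–OAc loses AcO⁻: pKₐ(CH₃COOH) ≈ 4.8
CH₂=CHCH₂–OCH₃ loses CH₃O⁻: pKₐ(CH₃OH) ≈ 15.5

CH₂=CHCH₂–N₂⁺ > CH₂=CHCH₂–OTf > CH₂=CHCH₂–OBs > CH₂=CHCH₂–OPO(OH)₂ > CH₂=CHCH₂–OAc > CH₂=CHCH₂–OCH₃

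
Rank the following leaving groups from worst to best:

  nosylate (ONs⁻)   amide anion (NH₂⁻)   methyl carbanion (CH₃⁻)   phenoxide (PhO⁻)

methyl carbanion (CH₃⁻) < amide anion (NH₂⁻) < phenoxide (PhO⁻) < nosylate (ONs⁻)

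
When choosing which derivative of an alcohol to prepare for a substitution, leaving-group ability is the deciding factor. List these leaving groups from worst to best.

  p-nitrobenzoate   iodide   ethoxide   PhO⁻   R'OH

ethoxide < PhO⁻ < p-nitrobenzoate < R'OH < iodide

Leaving-group ability tracks the stability of the departed species; conjugate-acid pKₐ is the usual yardstick (lower pKₐ → better LG).
iodide: pKₐ(HI) ≈ -10
R'OH: pKₐ(R'OH₂⁺) ≈ -2.4 — neutral; leaves from a protonated ether (an oxonium ion, R–O(H)R'⁺)
p-nitrobenzoate: pKₐ(p-nitrobenzoic acid) ≈ 3.4
PhO⁻: pKₐ(C₆H₅OH (phenol)) ≈ 10 — resonance into the ring helps, but still a poor LG
ethoxide: pKₐ(CH₃CH₂OH) ≈ 16 — strong base; alkoxides do not leave unassisted
The question asks for worst first, so the sequence is read in increasing leaving-group ability.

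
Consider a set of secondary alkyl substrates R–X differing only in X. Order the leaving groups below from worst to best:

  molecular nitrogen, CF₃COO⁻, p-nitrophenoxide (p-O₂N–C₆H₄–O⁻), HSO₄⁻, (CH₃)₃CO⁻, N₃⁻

(CH₃)₃CO⁻ < p-nitrophenoxide (p-O₂N–C₆H₄–O⁻) < N₃⁻ < CF₃COO⁻ < HSO₄⁻ < molecular nitrogen

molecular nitrogen: no meaningful conjugate acid; N₂ departs as an exceptionally stable neutral molecule
HSO₄⁻: pKₐ(H₂SO₄) ≈ -3
CF₃COO⁻: pKₐ(CF₃COOH) ≈ 0.2
N₃⁻: pKₐ(HN₃) ≈ 4.7
p-nitrophenoxide (p-O₂N–C₆H₄–O⁻): pKₐ(p-nitrophenol) ≈ 7.2
(CH₃)₃CO⁻: pKₐ(t-BuOH) ≈ 18
The question asks for worst first, so the sequence is read in increasing leaving-group ability.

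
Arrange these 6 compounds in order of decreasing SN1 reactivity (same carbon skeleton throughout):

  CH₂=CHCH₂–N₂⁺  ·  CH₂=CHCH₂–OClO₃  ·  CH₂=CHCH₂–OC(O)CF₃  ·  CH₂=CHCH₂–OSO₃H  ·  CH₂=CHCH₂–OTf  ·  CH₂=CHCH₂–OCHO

Same R in every case — rank the leaving groups.
Rank by basicity of the departing species: weakest base leaves most easily.
CH₂=CHCH₂–N₂⁺ loses N₂: no meaningful conjugate acid; N₂ departs as an exceptionally stable neutral molecule
CH₂=CHCH₂–OTf loses OTf⁻: pKₐ(CF₃SO₃H (triflic acid)) ≈ -14
CH₂=CHCH₂–OClO₃ loses ClO₄⁻: pKₐ(HClO₄) ≈ -10
CH₂=CHCH₂–OSO₃H loses HSO₄⁻: pKₐ(H₂SO₄) ≈ -3
CH₂=CHCH₂–OC(O)CF₃ loses CF₃COO⁻: pKₐ(CF₃COOH) ≈ 0.2
CH₂=CHCH₂–OCHO loses HCOO⁻: pKₐ(HCOOH) ≈ 3.8

CH₂=CHCH₂–N₂⁺ > CH₂=CHCH₂–OTf > CH₂=CHCH₂–OClO₃ > CH₂=CHCH₂–OSO₃H > CH₂=CHCH₂–OC(O)CF₃ > CH₂=CHCH₂–OCHO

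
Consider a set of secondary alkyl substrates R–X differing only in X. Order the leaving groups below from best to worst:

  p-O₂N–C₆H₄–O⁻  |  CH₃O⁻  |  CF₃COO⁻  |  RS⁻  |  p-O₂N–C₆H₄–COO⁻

The more stable X⁻ (or X) is on its own — i.e. the weaker a base it is — the better a leaving group it makes.
CF₃COO⁻: pKₐ(CF₃COOH) ≈ 0.2
p-O₂N–C₆H₄–COO⁻: pKₐ(p-nitrobenzoic acid) ≈ 3.4
p-O₂N–C₆H₄–O⁻: pKₐ(p-nitrophenol) ≈ 7.2
RS⁻: pKₐ(RSH (a thiol)) ≈ 10.5
CH₃O⁻: pKₐ(CH₃OH) ≈ 15.5

CF₃COO⁻ > p-O₂N–C₆H₄–COO⁻ > p-O₂N–C₆H₄–O⁻ > RS⁻ > CH₃O⁻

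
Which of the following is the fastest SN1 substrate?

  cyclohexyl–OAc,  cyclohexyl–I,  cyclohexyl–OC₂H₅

cyclohexyl–I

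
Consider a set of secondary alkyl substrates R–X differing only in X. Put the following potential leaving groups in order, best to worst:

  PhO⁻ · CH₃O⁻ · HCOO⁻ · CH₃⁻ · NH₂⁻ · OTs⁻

OTs⁻ > HCOO⁻ > PhO⁻ > CH₃O⁻ > NH₂⁻ > CH₃⁻

Rank by basicity of the departing species: weakest base leaves most easily.
OTs⁻: pKₐ(p-CH₃C₆H₄SO₃H (TsOH)) ≈ -2.8 — resonance-delocalised arenesulfonate
HCOO⁻: pKₐ(HCOOH) ≈ 3.8
PhO⁻: pKₐ(C₆H₅OH (phenol)) ≈ 10
CH₃O⁻: pKₐ(CH₃OH) ≈ 15.5
NH₂⁻: pKₐ(NH₃) ≈ 38
CH₃⁻: pKₐ(CH₄) ≈ 48 — unstabilised carbanion; the worst conceivable leaving group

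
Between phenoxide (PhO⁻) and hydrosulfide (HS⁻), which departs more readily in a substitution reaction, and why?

hydrosulfide (HS⁻)

hydrosulfide (HS⁻) is the better leaving group.
pKₐ(H₂S) ≈ 7 versus pKₐ(C₆H₅OH (phenol)) ≈ 10: hydrosulfide (HS⁻) is the much weaker base.
Larger and more polarisable than the oxygen analogue.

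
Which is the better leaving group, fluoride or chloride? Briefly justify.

chloride

chloride is the better leaving group.
pKₐ(HCl) ≈ -7 versus pKₐ(HF) ≈ 3.2: chloride is the much weaker base.
Moderately weak base.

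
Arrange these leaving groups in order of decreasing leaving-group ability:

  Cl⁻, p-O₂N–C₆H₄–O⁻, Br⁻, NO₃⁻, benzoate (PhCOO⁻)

Br⁻ > Cl⁻ > NO₃⁻ > benzoate (PhCOO⁻) > p-O₂N–C₆H₄–O⁻

The more stable X⁻ (or X) is on its own — i.e. the weaker a base it is — the better a leaving group it makes.
Br⁻: pKₐ(HBr) ≈ -9
Cl⁻: pKₐ(HCl) ≈ -7
NO₃⁻: pKₐ(HNO₃) ≈ -1.3
benzoate (PhCOO⁻): pKₐ(C₆H₅COOH) ≈ 4.2
p-O₂N–C₆H₄–O⁻: pKₐ(p-nitrophenol) ≈ 7.2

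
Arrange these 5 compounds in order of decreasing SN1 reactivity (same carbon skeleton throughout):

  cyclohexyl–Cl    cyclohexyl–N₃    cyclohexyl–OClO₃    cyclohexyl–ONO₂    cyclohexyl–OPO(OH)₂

cyclohexyl–OClO₃ > cyclohexyl–Cl > cyclohexyl–ONO₂ > cyclohexyl–OPO(OH)₂ > cyclohexyl–N₃

Identical carbon frameworks mean the comparison reduces to leaving-group quality.
A good leaving group is a weak base: the lower the pKₐ of its conjugate acid, the more readily it departs.
cyclohexyl–OClO₃ loses ClO₄⁻: pKₐ(HClO₄) ≈ -10
cyclohexyl–Cl loses Cl⁻: pKₐ(HCl) ≈ -7
cyclohexyl–ONO₂ loses NO₃⁻: pKₐ(HNO₃) ≈ -1.3
cyclohexyl–OPO(OH)₂ loses H₂PO₄⁻: pKₐ(H₃PO₄) ≈ 2.1
cyclohexyl–N₃ loses N₃⁻: pKₐ(HN₃) ≈ 4.7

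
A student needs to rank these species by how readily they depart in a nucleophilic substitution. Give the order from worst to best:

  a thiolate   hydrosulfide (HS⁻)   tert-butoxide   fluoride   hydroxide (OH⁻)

tert-butoxide < hydroxide (OH⁻) < a thiolate < hydrosulfide (HS⁻) < fluoride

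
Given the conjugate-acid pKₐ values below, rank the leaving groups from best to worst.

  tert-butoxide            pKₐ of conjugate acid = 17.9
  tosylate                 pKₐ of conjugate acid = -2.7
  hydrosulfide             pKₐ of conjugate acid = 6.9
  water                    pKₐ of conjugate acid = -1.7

Lower conjugate-acid pKₐ ⇒ weaker base ⇒ better leaving group.
Sorting by the given values: tosylate (-2.7), water (-1.7), hydrosulfide (6.9), tert-butoxide (17.9).

tosylate > water > hydrosulfide > tert-butoxide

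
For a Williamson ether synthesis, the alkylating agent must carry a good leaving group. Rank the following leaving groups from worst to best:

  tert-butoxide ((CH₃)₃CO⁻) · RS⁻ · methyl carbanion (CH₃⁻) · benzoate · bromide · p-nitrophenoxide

methyl carbanion (CH₃⁻) < tert-butoxide ((CH₃)₃CO⁻) < RS⁻ < p-nitrophenoxide < benzoate < bromide

bromide: pKₐ(HBr) ≈ -9 — weak base; good leaving group
benzoate: pKₐ(C₆H₅COOH) ≈ 4.2
p-nitrophenoxide: pKₐ(p-nitrophenol) ≈ 7.2 — nitro group delocalises the charge; the classic chromogenic LG
RS⁻: pKₐ(RSH (a thiol)) ≈ 10.5
tert-butoxide ((CH₃)₃CO⁻): pKₐ(t-BuOH) ≈ 18 — bulky, strongly basic alkoxide
methyl carbanion (CH₃⁻): pKₐ(CH₄) ≈ 48 — unstabilised carbanion; the worst conceivable leaving group
The question asks for worst first, so the sequence is read in increasing leaving-group ability.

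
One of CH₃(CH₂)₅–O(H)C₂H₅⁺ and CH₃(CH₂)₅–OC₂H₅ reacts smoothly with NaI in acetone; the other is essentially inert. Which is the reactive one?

From CH₃(CH₂)₅–OC₂H₅ the departing group would be CH₃CH₂O⁻ (pKₐ(CH₃CH₂OH) ≈ 16). Strong base; alkoxides do not leave unassisted.
From CH₃(CH₂)₅–O(H)C₂H₅⁺ the leaving group is R'OH (pKₐ(R'OH₂⁺) ≈ -2.4). Neutral; leaves from a protonated ether (an oxonium ion, R–O(H)R'⁺).
(In practice CH₃(CH₂)₅–O(H)C₂H₅⁺ is made from CH₃(CH₂)₅–OC₂H₅ by protonation with concentrated HBr, allowing neutral ethanol, rather than ethoxide, to depart.)

CH₃(CH₂)₅–O(H)C₂H₅⁺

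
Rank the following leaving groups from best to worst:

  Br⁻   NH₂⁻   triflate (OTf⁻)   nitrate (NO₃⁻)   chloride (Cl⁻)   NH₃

triflate (OTf⁻) > Br⁻ > chloride (Cl⁻) > nitrate (NO₃⁻) > NH₃ > NH₂⁻

The more stable X⁻ (or X) is on its own — i.e. the weaker a base it is — the better a leaving group it makes.
triflate (OTf⁻): pKₐ(CF₃SO₃H (triflic acid)) ≈ -14 — charge spread over three oxygens and a CF₃ group; the premier leaving group in synthesis
Br⁻: pKₐ(HBr) ≈ -9 — weak base; good leaving group
chloride (Cl⁻): pKₐ(HCl) ≈ -7 — moderately weak base
nitrate (NO₃⁻): pKₐ(HNO₃) ≈ -1.3 — resonance-delocalised over three oxygens
NH₃: pKₐ(NH₄⁺) ≈ 9.2 — neutral but moderately basic; leaves from R–NH₃⁺
NH₂⁻: pKₐ(NH₃) ≈ 38 — extremely strong base; never a leaving group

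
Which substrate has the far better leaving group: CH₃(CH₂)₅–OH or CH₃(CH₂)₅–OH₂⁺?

CH₃(CH₂)₅–OH₂⁺

From CH₃(CH₂)₅–OH the departing group would be OH⁻ (pKₐ(H₂O) ≈ 15.7). Strong base; essentially never leaves without prior activation.
From CH₃(CH₂)₅–OH₂⁺ the leaving group is H₂O (pKₐ(H₃O⁺) ≈ -1.7). Neutral; leaves from a protonated alcohol (R–OH₂⁺).
(In practice CH₃(CH₂)₅–OH₂⁺ is made from CH₃(CH₂)₅–OH by protonation with strong acid, converting the leaving group from hydroxide to neutral water.)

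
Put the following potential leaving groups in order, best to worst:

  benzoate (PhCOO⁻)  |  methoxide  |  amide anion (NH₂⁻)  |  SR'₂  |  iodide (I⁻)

iodide (I⁻): pKₐ(HI) ≈ -10 — large, highly polarisable; very weak base
SR'₂: pKₐ(R'₂SH⁺) ≈ -7
benzoate (PhCOO⁻): pKₐ(C₆H₅COOH) ≈ 4.2
methoxide: pKₐ(CH₃OH) ≈ 15.5
amide anion (NH₂⁻): pKₐ(NH₃) ≈ 38 — extremely strong base; never a leaving group

iodide (I⁻) > SR'₂ > benzoate (PhCOO⁻) > methoxide > amide anion (NH₂⁻)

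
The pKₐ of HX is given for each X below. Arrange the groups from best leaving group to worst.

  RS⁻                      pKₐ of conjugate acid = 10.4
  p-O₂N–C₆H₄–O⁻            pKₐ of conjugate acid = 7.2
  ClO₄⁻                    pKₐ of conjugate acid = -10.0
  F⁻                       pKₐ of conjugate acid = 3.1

ClO₄⁻ > F⁻ > p-O₂N–C₆H₄–O⁻ > RS⁻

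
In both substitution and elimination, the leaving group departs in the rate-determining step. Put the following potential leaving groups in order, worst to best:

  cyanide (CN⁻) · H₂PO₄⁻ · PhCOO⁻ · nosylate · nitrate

Rank by basicity of the departing species: weakest base leaves most easily.
nosylate: pKₐ(p-O₂NC₆H₄SO₃H) ≈ -3.5
nitrate: pKₐ(HNO₃) ≈ -1.3
H₂PO₄⁻: pKₐ(H₃PO₄) ≈ 2.1
PhCOO⁻: pKₐ(C₆H₅COOH) ≈ 4.2
cyanide (CN⁻): pKₐ(HCN) ≈ 9.2
Listed from poorest to best leaving group as asked.

cyanide (CN⁻) < PhCOO⁻ < H₂PO₄⁻ < nitrate < nosylate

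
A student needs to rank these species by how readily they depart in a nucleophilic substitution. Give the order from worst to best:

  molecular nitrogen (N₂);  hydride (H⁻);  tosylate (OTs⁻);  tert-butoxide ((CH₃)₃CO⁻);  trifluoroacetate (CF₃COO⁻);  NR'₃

hydride (H⁻) < tert-butoxide ((CH₃)₃CO⁻) < NR'₃ < trifluoroacetate (CF₃COO⁻) < tosylate (OTs⁻) < molecular nitrogen (N₂)

Leaving-group ability tracks the stability of the departed species; conjugate-acid pKₐ is the usual yardstick (lower pKₐ → better LG).
molecular nitrogen (N₂): no meaningful conjugate acid; N₂ departs as an exceptionally stable neutral molecule
tosylate (OTs⁻): pKₐ(p-CH₃C₆H₄SO₃H (TsOH)) ≈ -2.8
trifluoroacetate (CF₃COO⁻): pKₐ(CF₃COOH) ≈ 0.2
NR'₃: pKₐ(R'₃NH⁺) ≈ 10.7
tert-butoxide ((CH₃)₃CO⁻): pKₐ(t-BuOH) ≈ 18
hydride (H⁻): pKₐ(H₂) ≈ 36
The question asks for worst first, so the sequence is read in increasing leaving-group ability.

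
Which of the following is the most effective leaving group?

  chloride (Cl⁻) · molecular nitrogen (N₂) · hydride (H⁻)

molecular nitrogen (N₂)

Leaving-group ability tracks the stability of the departed species; conjugate-acid pKₐ is the usual yardstick (lower pKₐ → better LG).
molecular nitrogen (N₂): no meaningful conjugate acid; N₂ departs as an exceptionally stable neutral molecule
chloride (Cl⁻): pKₐ(HCl) ≈ -7
hydride (H⁻): pKₐ(H₂) ≈ 36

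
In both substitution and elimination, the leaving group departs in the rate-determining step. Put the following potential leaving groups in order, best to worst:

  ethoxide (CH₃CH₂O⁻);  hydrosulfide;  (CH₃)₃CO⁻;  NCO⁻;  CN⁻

NCO⁻ > hydrosulfide > CN⁻ > ethoxide (CH₃CH₂O⁻) > (CH₃)₃CO⁻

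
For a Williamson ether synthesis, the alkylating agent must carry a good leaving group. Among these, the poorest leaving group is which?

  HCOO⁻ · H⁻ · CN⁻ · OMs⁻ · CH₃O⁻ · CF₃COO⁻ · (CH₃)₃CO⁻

H⁻

The more stable X⁻ (or X) is on its own — i.e. the weaker a base it is — the better a leaving group it makes.
OMs⁻: pKₐ(CH₃SO₃H (MsOH)) ≈ -1.9
CF₃COO⁻: pKₐ(CF₃COOH) ≈ 0.2
HCOO⁻: pKₐ(HCOOH) ≈ 3.8
CN⁻: pKₐ(HCN) ≈ 9.2
CH₃O⁻: pKₐ(CH₃OH) ≈ 15.5
(CH₃)₃CO⁻: pKₐ(t-BuOH) ≈ 18
H⁻: pKₐ(H₂) ≈ 36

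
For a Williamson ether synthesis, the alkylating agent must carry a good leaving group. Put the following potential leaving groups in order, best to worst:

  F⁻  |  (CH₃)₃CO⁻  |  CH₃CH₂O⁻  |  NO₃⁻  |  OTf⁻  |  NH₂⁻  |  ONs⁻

OTf⁻ > ONs⁻ > NO₃⁻ > F⁻ > CH₃CH₂O⁻ > (CH₃)₃CO⁻ > NH₂⁻

OTf⁻: pKₐ(CF₃SO₃H (triflic acid)) ≈ -14 — charge spread over three oxygens and a CF₃ group; the premier leaving group in synthesis
ONs⁻: pKₐ(p-O₂NC₆H₄SO₃H) ≈ -3.5 — p-nitro group further stabilises the sulfonate
NO₃⁻: pKₐ(HNO₃) ≈ -1.3 — resonance-delocalised over three oxygens
F⁻: pKₐ(HF) ≈ 3.2 — small and strongly basic; the poor halide leaving group
CH₃CH₂O⁻: pKₐ(CH₃CH₂OH) ≈ 16
(CH₃)₃CO⁻: pKₐ(t-BuOH) ≈ 18 — bulky, strongly basic alkoxide
NH₂⁻: pKₐ(NH₃) ≈ 38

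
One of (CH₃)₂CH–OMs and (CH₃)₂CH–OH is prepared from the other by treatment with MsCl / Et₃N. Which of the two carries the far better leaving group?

(CH₃)₂CH–OMs

From (CH₃)₂CH–OH the departing group would be OH⁻ (pKₐ(H₂O) ≈ 15.7). Strong base; essentially never leaves without prior activation.
From (CH₃)₂CH–OMs the leaving group is OMs⁻ (pKₐ(CH₃SO₃H (MsOH)) ≈ -1.9). Resonance-delocalised alkanesulfonate.
Treatment with MsCl / Et₃N works by converting the hydroxyl into a mesylate, making (CH₃)₂CH–OMs enormously more reactive.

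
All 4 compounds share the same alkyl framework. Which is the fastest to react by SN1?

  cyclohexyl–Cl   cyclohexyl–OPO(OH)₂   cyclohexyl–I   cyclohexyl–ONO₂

cyclohexyl–I

The skeletons are identical, so relative rate is governed entirely by leaving-group ability.
The more stable X⁻ (or X) is on its own — i.e. the weaker a base it is — the better a leaving group it makes.
cyclohexyl–I loses I⁻: pKₐ(HI) ≈ -10
cyclohexyl–Cl loses Cl⁻: pKₐ(HCl) ≈ -7
cyclohexyl–ONO₂ loses NO₃⁻: pKₐ(HNO₃) ≈ -1.3
cyclohexyl–OPO(OH)₂ loses H₂PO₄⁻: pKₐ(H₃PO₄) ≈ 2.1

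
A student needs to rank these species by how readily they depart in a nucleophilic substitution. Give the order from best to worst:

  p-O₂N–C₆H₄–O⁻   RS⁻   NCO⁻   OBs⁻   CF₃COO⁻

OBs⁻: pKₐ(p-BrC₆H₄SO₃H) ≈ -2.8 — arenesulfonate with a p-bromo substituent
CF₃COO⁻: pKₐ(CF₃COOH) ≈ 0.2 — strongly electron-withdrawing CF₃ stabilises the carboxylate
NCO⁻: pKₐ(HOCN) ≈ 3.5 — resonance between N and O
p-O₂N–C₆H₄–O⁻: pKₐ(p-nitrophenol) ≈ 7.2 — nitro group delocalises the charge; the classic chromogenic LG
RS⁻: pKₐ(RSH (a thiol)) ≈ 10.5 — moderately basic; rarely leaves without activation

OBs⁻ > CF₃COO⁻ > NCO⁻ > p-O₂N–C₆H₄–O⁻ > RS⁻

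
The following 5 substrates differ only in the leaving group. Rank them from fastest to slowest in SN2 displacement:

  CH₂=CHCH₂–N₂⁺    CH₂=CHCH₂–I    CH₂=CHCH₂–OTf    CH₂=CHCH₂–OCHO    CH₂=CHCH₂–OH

CH₂=CHCH₂–N₂⁺ > CH₂=CHCH₂–OTf > CH₂=CHCH₂–I > CH₂=CHCH₂–OCHO > CH₂=CHCH₂–OH

Identical carbon frameworks mean the comparison reduces to leaving-group quality.
Rank by basicity of the departing species: weakest base leaves most easily.
CH₂=CHCH₂–N₂⁺ loses N₂: no meaningful conjugate acid; N₂ departs as an exceptionally stable neutral molecule
CH₂=CHCH₂–OTf loses OTf⁻: pKₐ(CF₃SO₃H (triflic acid)) ≈ -14
CH₂=CHCH₂–I loses I⁻: pKₐ(HI) ≈ -10
CH₂=CHCH₂–OCHO loses HCOO⁻: pKₐ(HCOOH) ≈ 3.8
CH₂=CHCH₂–OH loses OH⁻: pKₐ(H₂O) ≈ 15.7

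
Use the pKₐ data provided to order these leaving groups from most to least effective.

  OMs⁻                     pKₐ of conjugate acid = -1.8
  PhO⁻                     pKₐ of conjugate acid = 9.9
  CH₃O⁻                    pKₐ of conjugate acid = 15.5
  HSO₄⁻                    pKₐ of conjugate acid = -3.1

Lower conjugate-acid pKₐ ⇒ weaker base ⇒ better leaving group.
Sorting by the given values: HSO₄⁻ (-3.1), OMs⁻ (-1.8), PhO⁻ (9.9), CH₃O⁻ (15.5).

HSO₄⁻ > OMs⁻ > PhO⁻ > CH₃O⁻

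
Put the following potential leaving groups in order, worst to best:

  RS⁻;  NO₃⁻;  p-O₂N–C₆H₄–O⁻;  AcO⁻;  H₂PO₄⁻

Leaving-group ability tracks the stability of the departed species; conjugate-acid pKₐ is the usual yardstick (lower pKₐ → better LG).
NO₃⁻: pKₐ(HNO₃) ≈ -1.3 — resonance-delocalised over three oxygens
H₂PO₄⁻: pKₐ(H₃PO₄) ≈ 2.1
AcO⁻: pKₐ(CH₃COOH) ≈ 4.8
p-O₂N–C₆H₄–O⁻: pKₐ(p-nitrophenol) ≈ 7.2 — nitro group delocalises the charge; the classic chromogenic LG
RS⁻: pKₐ(RSH (a thiol)) ≈ 10.5 — moderately basic; rarely leaves without activation
The question asks for worst first, so the sequence is read in increasing leaving-group ability.

RS⁻ < p-O₂N–C₆H₄–O⁻ < AcO⁻ < H₂PO₄⁻ < NO₃⁻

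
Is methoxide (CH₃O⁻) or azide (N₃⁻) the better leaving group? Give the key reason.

azide (N₃⁻)

azide (N₃⁻) is the better leaving group.
pKₐ(HN₃) ≈ 4.7 versus pKₐ(CH₃OH) ≈ 15.5: azide (N₃⁻) is the much weaker base.
Linear, resonance-stabilised.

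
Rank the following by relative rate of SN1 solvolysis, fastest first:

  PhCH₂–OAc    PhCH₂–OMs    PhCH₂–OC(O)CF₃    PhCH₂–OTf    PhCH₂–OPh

PhCH₂–OTf > PhCH₂–OMs > PhCH₂–OC(O)CF₃ > PhCH₂–OAc > PhCH₂–OPh

Identical carbon frameworks mean the comparison reduces to leaving-group quality.
Rank by basicity of the departing species: weakest base leaves most easily.
PhCH₂–OTf loses OTf⁻: pKₐ(CF₃SO₃H (triflic acid)) ≈ -14
PhCH₂–OMs loses OMs⁻: pKₐ(CH₃SO₃H (MsOH)) ≈ -1.9
PhCH₂–OC(O)CF₃ loses CF₃COO⁻: pKₐ(CF₃COOH) ≈ 0.2
PhCH₂–OAc loses AcO⁻: pKₐ(CH₃COOH) ≈ 4.8
PhCH₂–OPh loses PhO⁻: pKₐ(C₆H₅OH (phenol)) ≈ 10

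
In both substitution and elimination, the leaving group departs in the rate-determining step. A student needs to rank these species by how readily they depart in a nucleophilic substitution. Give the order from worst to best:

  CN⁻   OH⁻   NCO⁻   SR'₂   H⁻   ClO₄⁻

A good leaving group is a weak base: the lower the pKₐ of its conjugate acid, the more readily it departs.
ClO₄⁻: pKₐ(HClO₄) ≈ -10
SR'₂: pKₐ(R'₂SH⁺) ≈ -7 — neutral; leaves from a sulfonium salt (R–SR'₂⁺)
NCO⁻: pKₐ(HOCN) ≈ 3.5
CN⁻: pKₐ(HCN) ≈ 9.2 — sp carbon stabilises the charge somewhat, but still a poor LG
OH⁻: pKₐ(H₂O) ≈ 15.7 — strong base; essentially never leaves without prior activation
H⁻: pKₐ(H₂) ≈ 36 — extremely strong base; leaves only in special hydride-transfer contexts
Listed from poorest to best leaving group as asked.

H⁻ < OH⁻ < CN⁻ < NCO⁻ < SR'₂ < ClO₄⁻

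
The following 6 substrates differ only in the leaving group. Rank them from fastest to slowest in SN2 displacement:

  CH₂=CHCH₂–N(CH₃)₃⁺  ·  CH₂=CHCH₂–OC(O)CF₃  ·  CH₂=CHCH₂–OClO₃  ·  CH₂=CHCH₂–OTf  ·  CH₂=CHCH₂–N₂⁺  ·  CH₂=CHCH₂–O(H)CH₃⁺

The skeletons are identical, so relative rate is governed entirely by leaving-group ability.
Rank by basicity of the departing species: weakest base leaves most easily.
CH₂=CHCH₂–N₂⁺ loses N₂: no meaningful conjugate acid; N₂ departs as an exceptionally stable neutral molecule
CH₂=CHCH₂–OTf loses OTf⁻: pKₐ(CF₃SO₃H (triflic acid)) ≈ -14
CH₂=CHCH₂–OClO₃ loses ClO₄⁻: pKₐ(HClO₄) ≈ -10
CH₂=CHCH₂–O(H)CH₃⁺ loses R'OH: pKₐ(R'OH₂⁺) ≈ -2.4
CH₂=CHCH₂–OC(O)CF₃ loses CF₃COO⁻: pKₐ(CF₃COOH) ≈ 0.2
CH₂=CHCH₂–N(CH₃)₃⁺ loses NR'₃: pKₐ(R'₃NH⁺) ≈ 10.7

CH₂=CHCH₂–N₂⁺ > CH₂=CHCH₂–OTf > CH₂=CHCH₂–OClO₃ > CH₂=CHCH₂–O(H)CH₃⁺ > CH₂=CHCH₂–OC(O)CF₃ > CH₂=CHCH₂–N(CH₃)₃⁺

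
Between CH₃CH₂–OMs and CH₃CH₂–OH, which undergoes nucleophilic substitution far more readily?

From CH₃CH₂–OH the departing group would be OH⁻ (pKₐ(H₂O) ≈ 15.7). Strong base; essentially never leaves without prior activation.
From CH₃CH₂–OMs the leaving group is OMs⁻ (pKₐ(CH₃SO₃H (MsOH)) ≈ -1.9). Resonance-delocalised alkanesulfonate.
(In practice CH₃CH₂–OMs is made from CH₃CH₂–OH by treatment with MsCl / Et₃N, converting the hydroxyl into a mesylate.)

CH₃CH₂–OMs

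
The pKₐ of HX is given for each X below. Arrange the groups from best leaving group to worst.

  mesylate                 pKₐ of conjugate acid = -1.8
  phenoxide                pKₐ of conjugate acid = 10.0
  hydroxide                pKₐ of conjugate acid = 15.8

Lower conjugate-acid pKₐ ⇒ weaker base ⇒ better leaving group.
Sorting by the given values: mesylate (-1.8), phenoxide (10.0), hydroxide (15.8).

mesylate > phenoxide > hydroxide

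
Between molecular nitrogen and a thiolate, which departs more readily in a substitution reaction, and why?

molecular nitrogen

molecular nitrogen is the better leaving group.
N₂ is the ultimate leaving group — it departs as an exceptionally stable neutral molecule, whereas a thiolate (pKₐ(RSH (a thiol)) ≈ 10.5) is far more basic.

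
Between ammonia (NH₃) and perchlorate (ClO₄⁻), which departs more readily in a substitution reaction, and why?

perchlorate (ClO₄⁻) is the better leaving group.
pKₐ(HClO₄) ≈ -10 versus pKₐ(NH₄⁺) ≈ 9.2: perchlorate (ClO₄⁻) is the much weaker base.
Extremely weak base; rarely used for safety reasons.

perchlorate (ClO₄⁻)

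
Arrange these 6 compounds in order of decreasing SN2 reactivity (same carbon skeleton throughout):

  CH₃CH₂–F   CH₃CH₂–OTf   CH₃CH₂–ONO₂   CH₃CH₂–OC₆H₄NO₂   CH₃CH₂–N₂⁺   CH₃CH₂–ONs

CH₃CH₂–N₂⁺ > CH₃CH₂–OTf > CH₃CH₂–ONs > CH₃CH₂–ONO₂ > CH₃CH₂–F > CH₃CH₂–OC₆H₄NO₂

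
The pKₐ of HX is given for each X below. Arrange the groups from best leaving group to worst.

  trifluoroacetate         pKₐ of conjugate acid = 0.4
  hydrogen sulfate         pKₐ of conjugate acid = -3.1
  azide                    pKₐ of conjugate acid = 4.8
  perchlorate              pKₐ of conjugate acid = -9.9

perchlorate > hydrogen sulfate > trifluoroacetate > azide

Lower conjugate-acid pKₐ ⇒ weaker base ⇒ better leaving group.
Sorting by the given values: perchlorate (-9.9), hydrogen sulfate (-3.1), trifluoroacetate (0.4), azide (4.8).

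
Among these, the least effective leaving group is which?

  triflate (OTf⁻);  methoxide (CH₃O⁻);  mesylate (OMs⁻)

Rank by basicity of the departing species: weakest base leaves most easily.
triflate (OTf⁻): pKₐ(CF₃SO₃H (triflic acid)) ≈ -14
mesylate (OMs⁻): pKₐ(CH₃SO₃H (MsOH)) ≈ -1.9
methoxide (CH₃O⁻): pKₐ(CH₃OH) ≈ 15.5

methoxide (CH₃O⁻)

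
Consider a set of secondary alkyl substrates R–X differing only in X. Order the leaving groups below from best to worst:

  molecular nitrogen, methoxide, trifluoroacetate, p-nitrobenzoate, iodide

molecular nitrogen > iodide > trifluoroacetate > p-nitrobenzoate > methoxide

The more stable X⁻ (or X) is on its own — i.e. the weaker a base it is — the better a leaving group it makes.
molecular nitrogen: no meaningful conjugate acid; N₂ departs as an exceptionally stable neutral molecule
iodide: pKₐ(HI) ≈ -10 — large, highly polarisable; very weak base
trifluoroacetate: pKₐ(CF₃COOH) ≈ 0.2 — strongly electron-withdrawing CF₃ stabilises the carboxylate
p-nitrobenzoate: pKₐ(p-nitrobenzoic acid) ≈ 3.4 — electron-withdrawing nitro group stabilises the carboxylate
methoxide: pKₐ(CH₃OH) ≈ 15.5 — strong base; alkoxides do not leave unassisted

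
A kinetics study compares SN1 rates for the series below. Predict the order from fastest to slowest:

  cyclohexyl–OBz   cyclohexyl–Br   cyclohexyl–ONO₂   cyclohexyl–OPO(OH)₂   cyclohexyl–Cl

Identical carbon frameworks mean the comparison reduces to leaving-group quality.
The more stable X⁻ (or X) is on its own — i.e. the weaker a base it is — the better a leaving group it makes.
cyclohexyl–Br loses Br⁻: pKₐ(HBr) ≈ -9
cyclohexyl–Cl loses Cl⁻: pKₐ(HCl) ≈ -7
cyclohexyl–ONO₂ loses NO₃⁻: pKₐ(HNO₃) ≈ -1.3
cyclohexyl–OPO(OH)₂ loses H₂PO₄⁻: pKₐ(H₃PO₄) ≈ 2.1
cyclohexyl–OBz loses PhCOO⁻: pKₐ(C₆H₅COOH) ≈ 4.2

cyclohexyl–Br > cyclohexyl–Cl > cyclohexyl–ONO₂ > cyclohexyl–OPO(OH)₂ > cyclohexyl–OBz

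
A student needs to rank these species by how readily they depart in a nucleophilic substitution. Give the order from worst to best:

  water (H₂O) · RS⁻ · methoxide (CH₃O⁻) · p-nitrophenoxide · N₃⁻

Leaving-group ability tracks the stability of the departed species; conjugate-acid pKₐ is the usual yardstick (lower pKₐ → better LG).
water (H₂O): pKₐ(H₃O⁺) ≈ -1.7 — neutral; leaves from a protonated alcohol (R–OH₂⁺)
N₃⁻: pKₐ(HN₃) ≈ 4.7 — linear, resonance-stabilised
p-nitrophenoxide: pKₐ(p-nitrophenol) ≈ 7.2
RS⁻: pKₐ(RSH (a thiol)) ≈ 10.5 — moderately basic; rarely leaves without activation
methoxide (CH₃O⁻): pKₐ(CH₃OH) ≈ 15.5 — strong base; alkoxides do not leave unassisted
Listed from poorest to best leaving group as asked.

methoxide (CH₃O⁻) < RS⁻ < p-nitrophenoxide < N₃⁻ < water (H₂O)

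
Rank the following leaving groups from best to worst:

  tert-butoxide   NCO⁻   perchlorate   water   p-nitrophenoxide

perchlorate: pKₐ(HClO₄) ≈ -10
water: pKₐ(H₃O⁺) ≈ -1.7
NCO⁻: pKₐ(HOCN) ≈ 3.5
p-nitrophenoxide: pKₐ(p-nitrophenol) ≈ 7.2
tert-butoxide: pKₐ(t-BuOH) ≈ 18

perchlorate > water > NCO⁻ > p-nitrophenoxide > tert-butoxide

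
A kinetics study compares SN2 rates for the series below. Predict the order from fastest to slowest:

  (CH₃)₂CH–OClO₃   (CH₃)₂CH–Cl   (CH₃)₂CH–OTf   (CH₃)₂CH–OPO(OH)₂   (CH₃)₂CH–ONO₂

(CH₃)₂CH–OTf > (CH₃)₂CH–OClO₃ > (CH₃)₂CH–Cl > (CH₃)₂CH–ONO₂ > (CH₃)₂CH–OPO(OH)₂

Same R in every case — rank the leaving groups.
Rank by basicity of the departing species: weakest base leaves most easily.
(CH₃)₂CH–OTf loses OTf⁻: pKₐ(CF₃SO₃H (triflic acid)) ≈ -14
(CH₃)₂CH–OClO₃ loses ClO₄⁻: pKₐ(HClO₄) ≈ -10
(CH₃)₂CH–Cl loses Cl⁻: pKₐ(HCl) ≈ -7
(CH₃)₂CH–ONO₂ loses NO₃⁻: pKₐ(HNO₃) ≈ -1.3
(CH₃)₂CH–OPO(OH)₂ loses H₂PO₄⁻: pKₐ(H₃PO₄) ≈ 2.1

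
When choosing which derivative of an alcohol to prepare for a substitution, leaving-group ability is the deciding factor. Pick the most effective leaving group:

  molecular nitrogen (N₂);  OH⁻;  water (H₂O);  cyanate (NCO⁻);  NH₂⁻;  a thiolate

The more stable X⁻ (or X) is on its own — i.e. the weaker a base it is — the better a leaving group it makes.
molecular nitrogen (N₂): no meaningful conjugate acid; N₂ departs as an exceptionally stable neutral molecule
water (H₂O): pKₐ(H₃O⁺) ≈ -1.7
cyanate (NCO⁻): pKₐ(HOCN) ≈ 3.5
a thiolate: pKₐ(RSH (a thiol)) ≈ 10.5
OH⁻: pKₐ(H₂O) ≈ 15.7
NH₂⁻: pKₐ(NH₃) ≈ 38

molecular nitrogen (N₂)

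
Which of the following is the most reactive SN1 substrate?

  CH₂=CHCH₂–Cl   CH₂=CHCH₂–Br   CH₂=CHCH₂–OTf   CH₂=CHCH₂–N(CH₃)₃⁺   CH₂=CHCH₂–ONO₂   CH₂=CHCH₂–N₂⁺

CH₂=CHCH₂–N₂⁺

Identical carbon frameworks mean the comparison reduces to leaving-group quality.
The more stable X⁻ (or X) is on its own — i.e. the weaker a base it is — the better a leaving group it makes.
CH₂=CHCH₂–N₂⁺ loses N₂: no meaningful conjugate acid; N₂ departs as an exceptionally stable neutral molecule
CH₂=CHCH₂–OTf loses OTf⁻: pKₐ(CF₃SO₃H (triflic acid)) ≈ -14
CH₂=CHCH₂–Br loses Br⁻: pKₐ(HBr) ≈ -9
CH₂=CHCH₂–Cl loses Cl⁻: pKₐ(HCl) ≈ -7
CH₂=CHCH₂–ONO₂ loses NO₃⁻: pKₐ(HNO₃) ≈ -1.3
CH₂=CHCH₂–N(CH₃)₃⁺ loses NR'₃: pKₐ(R'₃NH⁺) ≈ 10.7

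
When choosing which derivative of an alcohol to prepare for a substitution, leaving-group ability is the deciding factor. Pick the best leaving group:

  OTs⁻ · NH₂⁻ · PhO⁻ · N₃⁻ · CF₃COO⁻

OTs⁻

A good leaving group is a weak base: the lower the pKₐ of its conjugate acid, the more readily it departs.
OTs⁻: pKₐ(p-CH₃C₆H₄SO₃H (TsOH)) ≈ -2.8
CF₃COO⁻: pKₐ(CF₃COOH) ≈ 0.2
N₃⁻: pKₐ(HN₃) ≈ 4.7
PhO⁻: pKₐ(C₆H₅OH (phenol)) ≈ 10
NH₂⁻: pKₐ(NH₃) ≈ 38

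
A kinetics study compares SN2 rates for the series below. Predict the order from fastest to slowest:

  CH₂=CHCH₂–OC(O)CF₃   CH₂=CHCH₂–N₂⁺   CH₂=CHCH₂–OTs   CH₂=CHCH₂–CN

With the same alkyl group throughout, only the leaving group differentiates the rates.
Rank by basicity of the departing species: weakest base leaves most easily.
CH₂=CHCH₂–N₂⁺ loses N₂: no meaningful conjugate acid; N₂ departs as an exceptionally stable neutral molecule
CH₂=CHCH₂–OTs loses OTs⁻: pKₐ(p-CH₃C₆H₄SO₃H (TsOH)) ≈ -2.8
CH₂=CHCH₂–OC(O)CF₃ loses CF₃COO⁻: pKₐ(CF₃COOH) ≈ 0.2
CH₂=CHCH₂–CN loses CN⁻: pKₐ(HCN) ≈ 9.2

CH₂=CHCH₂–N₂⁺ > CH₂=CHCH₂–OTs > CH₂=CHCH₂–OC(O)CF₃ > CH₂=CHCH₂–CN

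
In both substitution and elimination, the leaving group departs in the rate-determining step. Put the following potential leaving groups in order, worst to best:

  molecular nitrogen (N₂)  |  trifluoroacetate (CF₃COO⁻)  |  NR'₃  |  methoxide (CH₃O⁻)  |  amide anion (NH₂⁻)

Leaving-group ability tracks the stability of the departed species; conjugate-acid pKₐ is the usual yardstick (lower pKₐ → better LG).
molecular nitrogen (N₂): no meaningful conjugate acid; N₂ departs as an exceptionally stable neutral molecule
trifluoroacetate (CF₃COO⁻): pKₐ(CF₃COOH) ≈ 0.2
NR'₃: pKₐ(R'₃NH⁺) ≈ 10.7
methoxide (CH₃O⁻): pKₐ(CH₃OH) ≈ 15.5
amide anion (NH₂⁻): pKₐ(NH₃) ≈ 38
Reversing gives the worst-to-best order requested.

amide anion (NH₂⁻) < methoxide (CH₃O⁻) < NR'₃ < trifluoroacetate (CF₃COO⁻) < molecular nitrogen (N₂)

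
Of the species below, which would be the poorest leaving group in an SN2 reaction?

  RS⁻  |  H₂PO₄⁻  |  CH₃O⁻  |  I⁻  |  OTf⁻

CH₃O⁻

OTf⁻: pKₐ(CF₃SO₃H (triflic acid)) ≈ -14
I⁻: pKₐ(HI) ≈ -10
H₂PO₄⁻: pKₐ(H₃PO₄) ≈ 2.1
RS⁻: pKₐ(RSH (a thiol)) ≈ 10.5
CH₃O⁻: pKₐ(CH₃OH) ≈ 15.5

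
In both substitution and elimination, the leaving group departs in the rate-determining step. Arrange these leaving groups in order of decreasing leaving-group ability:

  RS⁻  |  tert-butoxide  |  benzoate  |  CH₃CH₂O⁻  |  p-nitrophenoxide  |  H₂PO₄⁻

H₂PO₄⁻: pKₐ(H₃PO₄) ≈ 2.1 — moderate base; biological leaving group after further activation
benzoate: pKₐ(C₆H₅COOH) ≈ 4.2 — aryl carboxylate
p-nitrophenoxide: pKₐ(p-nitrophenol) ≈ 7.2 — nitro group delocalises the charge; the classic chromogenic LG
RS⁻: pKₐ(RSH (a thiol)) ≈ 10.5
CH₃CH₂O⁻: pKₐ(CH₃CH₂OH) ≈ 16
tert-butoxide: pKₐ(t-BuOH) ≈ 18

H₂PO₄⁻ > benzoate > p-nitrophenoxide > RS⁻ > CH₃CH₂O⁻ > tert-butoxide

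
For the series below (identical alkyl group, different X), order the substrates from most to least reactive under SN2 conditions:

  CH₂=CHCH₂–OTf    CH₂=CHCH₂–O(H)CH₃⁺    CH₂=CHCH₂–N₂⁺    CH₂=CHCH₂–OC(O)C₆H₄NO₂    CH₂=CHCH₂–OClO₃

CH₂=CHCH₂–N₂⁺ > CH₂=CHCH₂–OTf > CH₂=CHCH₂–OClO₃ > CH₂=CHCH₂–O(H)CH₃⁺ > CH₂=CHCH₂–OC(O)C₆H₄NO₂

The skeletons are identical, so relative rate is governed entirely by leaving-group ability.
The more stable X⁻ (or X) is on its own — i.e. the weaker a base it is — the better a leaving group it makes.
CH₂=CHCH₂–N₂⁺ loses N₂: no meaningful conjugate acid; N₂ departs as an exceptionally stable neutral molecule
CH₂=CHCH₂–OTf loses OTf⁻: pKₐ(CF₃SO₃H (triflic acid)) ≈ -14
CH₂=CHCH₂–OClO₃ loses ClO₄⁻: pKₐ(HClO₄) ≈ -10
CH₂=CHCH₂–O(H)CH₃⁺ loses R'OH: pKₐ(R'OH₂⁺) ≈ -2.4
CH₂=CHCH₂–OC(O)C₆H₄NO₂ loses p-O₂N–C₆H₄–COO⁻: pKₐ(p-nitrobenzoic acid) ≈ 3.4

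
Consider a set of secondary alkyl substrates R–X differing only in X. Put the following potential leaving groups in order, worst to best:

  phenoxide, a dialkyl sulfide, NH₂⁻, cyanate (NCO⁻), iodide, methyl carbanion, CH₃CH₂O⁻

methyl carbanion < NH₂⁻ < CH₃CH₂O⁻ < phenoxide < cyanate (NCO⁻) < a dialkyl sulfide < iodide

iodide: pKₐ(HI) ≈ -10 — large, highly polarisable; very weak base
a dialkyl sulfide: pKₐ(R'₂SH⁺) ≈ -7
cyanate (NCO⁻): pKₐ(HOCN) ≈ 3.5
phenoxide: pKₐ(C₆H₅OH (phenol)) ≈ 10
CH₃CH₂O⁻: pKₐ(CH₃CH₂OH) ≈ 16 — strong base; alkoxides do not leave unassisted
NH₂⁻: pKₐ(NH₃) ≈ 38
methyl carbanion: pKₐ(CH₄) ≈ 48 — unstabilised carbanion; the worst conceivable leaving group
The question asks for worst first, so the sequence is read in increasing leaving-group ability.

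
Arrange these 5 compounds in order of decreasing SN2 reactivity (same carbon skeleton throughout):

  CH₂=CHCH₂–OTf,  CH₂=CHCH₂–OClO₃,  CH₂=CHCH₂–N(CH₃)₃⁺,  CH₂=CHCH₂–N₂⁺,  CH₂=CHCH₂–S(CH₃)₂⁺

CH₂=CHCH₂–N₂⁺ > CH₂=CHCH₂–OTf > CH₂=CHCH₂–OClO₃ > CH₂=CHCH₂–S(CH₃)₂⁺ > CH₂=CHCH₂–N(CH₃)₃⁺

With the same alkyl group throughout, only the leaving group differentiates the rates.
Leaving-group ability tracks the stability of the departed species; conjugate-acid pKₐ is the usual yardstick (lower pKₐ → better LG).
CH₂=CHCH₂–N₂⁺ loses N₂: no meaningful conjugate acid; N₂ departs as an exceptionally stable neutral molecule
CH₂=CHCH₂–OTf loses OTf⁻: pKₐ(CF₃SO₃H (triflic acid)) ≈ -14
CH₂=CHCH₂–OClO₃ loses ClO₄⁻: pKₐ(HClO₄) ≈ -10
CH₂=CHCH₂–S(CH₃)₂⁺ loses SR'₂: pKₐ(R'₂SH⁺) ≈ -7
CH₂=CHCH₂–N(CH₃)₃⁺ loses NR'₃: pKₐ(R'₃NH⁺) ≈ 10.7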